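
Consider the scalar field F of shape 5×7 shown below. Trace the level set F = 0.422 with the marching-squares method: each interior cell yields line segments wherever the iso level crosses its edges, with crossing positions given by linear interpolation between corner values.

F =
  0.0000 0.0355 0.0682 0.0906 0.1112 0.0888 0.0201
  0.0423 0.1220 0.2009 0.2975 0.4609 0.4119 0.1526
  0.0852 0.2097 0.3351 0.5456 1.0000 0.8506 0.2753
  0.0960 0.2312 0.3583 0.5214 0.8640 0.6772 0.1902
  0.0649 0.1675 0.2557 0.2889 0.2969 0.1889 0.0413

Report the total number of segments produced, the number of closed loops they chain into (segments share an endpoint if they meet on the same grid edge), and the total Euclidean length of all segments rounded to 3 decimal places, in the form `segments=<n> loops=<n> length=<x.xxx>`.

segments=12 loops=1 length=9.784

cell (0,3): code 0100 → (0.889,4.000)–(1.000,3.762)
cell (0,4): code 1000 → (1.000,4.794)–(0.889,4.000)
cell (1,2): code 0100 → (1.502,3.000)–(2.000,2.413)
cell (1,3): code 1110 → (1.000,3.762)–(1.502,3.000)
cell (1,4): code 1101 → (1.023,5.000)–(1.000,4.794)
cell (1,5): code 1000 → (2.000,5.745)–(1.023,5.000)
cell (2,2): code 0110 → (2.000,2.413)–(3.000,2.391)
cell (2,5): code 1001 → (3.000,5.524)–(2.000,5.745)
cell (3,2): code 0010 → (3.000,2.391)–(3.428,3.000)
cell (3,3): code 0011 → (3.428,3.000)–(3.779,4.000)
cell (3,4): code 0011 → (3.779,4.000)–(3.523,5.000)
cell (3,5): code 0001 → (3.523,5.000)–(3.000,5.524)
total: 12 segments, chained into 1 closed loop(s), length Σ = 9.784268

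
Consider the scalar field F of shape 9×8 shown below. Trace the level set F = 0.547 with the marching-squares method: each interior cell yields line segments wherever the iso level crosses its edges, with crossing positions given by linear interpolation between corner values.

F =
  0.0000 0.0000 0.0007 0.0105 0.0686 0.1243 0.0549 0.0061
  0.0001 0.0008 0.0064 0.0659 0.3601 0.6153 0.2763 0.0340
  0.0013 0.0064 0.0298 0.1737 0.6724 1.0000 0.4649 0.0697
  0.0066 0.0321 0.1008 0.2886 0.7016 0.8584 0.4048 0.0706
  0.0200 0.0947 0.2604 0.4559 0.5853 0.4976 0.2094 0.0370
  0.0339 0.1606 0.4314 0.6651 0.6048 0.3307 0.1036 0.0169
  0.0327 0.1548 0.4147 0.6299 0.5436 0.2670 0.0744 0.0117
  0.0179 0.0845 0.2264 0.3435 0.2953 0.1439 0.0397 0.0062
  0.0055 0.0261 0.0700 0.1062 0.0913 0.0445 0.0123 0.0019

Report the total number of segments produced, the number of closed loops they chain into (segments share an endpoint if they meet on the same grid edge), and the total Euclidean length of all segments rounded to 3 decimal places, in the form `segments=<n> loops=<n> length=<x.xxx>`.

cell (0,4): code 0100 → (0.861,5.000)–(1.000,4.732)
cell (0,5): code 1000 → (1.000,5.201)–(0.861,5.000)
cell (1,3): code 0100 → (1.598,4.000)–(2.000,3.749)
cell (1,4): code 1110 → (1.000,4.732)–(1.598,4.000)
cell (1,5): code 1001 → (2.000,5.847)–(1.000,5.201)
cell (2,3): code 0110 → (2.000,3.749)–(3.000,3.626)
cell (2,5): code 1001 → (3.000,5.687)–(2.000,5.847)
cell (3,3): code 0110 → (3.000,3.626)–(4.000,3.704)
cell (3,4): code 1011 → (4.000,4.437)–(3.863,5.000)
cell (3,5): code 0001 → (3.863,5.000)–(3.000,5.687)
cell (4,2): code 0100 → (4.435,3.000)–(5.000,2.495)
cell (4,3): code 1110 → (4.000,3.704)–(4.435,3.000)
cell (4,4): code 1001 → (5.000,4.211)–(4.000,4.437)
cell (5,2): code 0110 → (5.000,2.495)–(6.000,2.615)
cell (5,3): code 1011 → (6.000,3.961)–(5.944,4.000)
cell (5,4): code 0001 → (5.944,4.000)–(5.000,4.211)
cell (6,2): code 0010 → (6.000,2.615)–(6.289,3.000)
cell (6,3): code 0001 → (6.289,3.000)–(6.000,3.961)
total: 18 segments, chained into 1 closed loop(s), length Σ = 14.000644

segments=18 loops=1 length=14.001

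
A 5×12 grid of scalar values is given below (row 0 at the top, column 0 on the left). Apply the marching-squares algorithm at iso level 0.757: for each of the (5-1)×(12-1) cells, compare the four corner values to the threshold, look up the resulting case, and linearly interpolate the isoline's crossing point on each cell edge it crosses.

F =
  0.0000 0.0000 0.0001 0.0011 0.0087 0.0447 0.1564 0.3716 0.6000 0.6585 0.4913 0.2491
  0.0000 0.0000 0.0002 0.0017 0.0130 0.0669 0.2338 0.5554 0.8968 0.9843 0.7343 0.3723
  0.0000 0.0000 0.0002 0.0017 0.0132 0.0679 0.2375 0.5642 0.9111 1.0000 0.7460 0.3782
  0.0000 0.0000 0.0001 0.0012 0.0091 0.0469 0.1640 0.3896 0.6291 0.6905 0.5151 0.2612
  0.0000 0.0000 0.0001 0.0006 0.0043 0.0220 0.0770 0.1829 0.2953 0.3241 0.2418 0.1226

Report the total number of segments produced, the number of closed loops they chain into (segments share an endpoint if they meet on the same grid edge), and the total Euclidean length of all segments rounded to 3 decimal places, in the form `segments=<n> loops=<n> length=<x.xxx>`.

segments=8 loops=1 length=7.767

cell (0,7): code 0100 → (0.529,8.000)–(1.000,7.591)
cell (0,8): code 1100 → (0.302,9.000)–(0.529,8.000)
cell (0,9): code 1000 → (1.000,9.909)–(0.302,9.000)
cell (1,7): code 0110 → (1.000,7.591)–(2.000,7.556)
cell (1,9): code 1001 → (2.000,9.957)–(1.000,9.909)
cell (2,7): code 0010 → (2.000,7.556)–(2.546,8.000)
cell (2,8): code 0011 → (2.546,8.000)–(2.785,9.000)
cell (2,9): code 0001 → (2.785,9.000)–(2.000,9.957)
total: 8 segments, chained into 1 closed loop(s), length Σ = 7.767200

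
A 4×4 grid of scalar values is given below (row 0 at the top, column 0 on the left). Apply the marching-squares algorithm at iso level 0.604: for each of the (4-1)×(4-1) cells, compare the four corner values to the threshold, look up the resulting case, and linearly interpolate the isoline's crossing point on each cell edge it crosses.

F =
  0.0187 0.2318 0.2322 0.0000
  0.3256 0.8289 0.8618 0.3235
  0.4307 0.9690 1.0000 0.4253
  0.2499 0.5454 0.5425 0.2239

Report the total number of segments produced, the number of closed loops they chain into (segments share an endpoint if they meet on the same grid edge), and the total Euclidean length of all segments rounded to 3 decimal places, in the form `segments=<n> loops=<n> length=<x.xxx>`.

segments=8 loops=1 length=7.466

cell (0,0): code 0100 → (0.623,1.000)–(1.000,0.553)
cell (0,1): code 1100 → (0.591,2.000)–(0.623,1.000)
cell (0,2): code 1000 → (1.000,2.479)–(0.591,2.000)
cell (1,0): code 0110 → (1.000,0.553)–(2.000,0.322)
cell (1,2): code 1001 → (2.000,2.689)–(1.000,2.479)
cell (2,0): code 0010 → (2.000,0.322)–(2.862,1.000)
cell (2,1): code 0011 → (2.862,1.000)–(2.866,2.000)
cell (2,2): code 0001 → (2.866,2.000)–(2.000,2.689)
total: 8 segments, chained into 1 closed loop(s), length Σ = 7.466096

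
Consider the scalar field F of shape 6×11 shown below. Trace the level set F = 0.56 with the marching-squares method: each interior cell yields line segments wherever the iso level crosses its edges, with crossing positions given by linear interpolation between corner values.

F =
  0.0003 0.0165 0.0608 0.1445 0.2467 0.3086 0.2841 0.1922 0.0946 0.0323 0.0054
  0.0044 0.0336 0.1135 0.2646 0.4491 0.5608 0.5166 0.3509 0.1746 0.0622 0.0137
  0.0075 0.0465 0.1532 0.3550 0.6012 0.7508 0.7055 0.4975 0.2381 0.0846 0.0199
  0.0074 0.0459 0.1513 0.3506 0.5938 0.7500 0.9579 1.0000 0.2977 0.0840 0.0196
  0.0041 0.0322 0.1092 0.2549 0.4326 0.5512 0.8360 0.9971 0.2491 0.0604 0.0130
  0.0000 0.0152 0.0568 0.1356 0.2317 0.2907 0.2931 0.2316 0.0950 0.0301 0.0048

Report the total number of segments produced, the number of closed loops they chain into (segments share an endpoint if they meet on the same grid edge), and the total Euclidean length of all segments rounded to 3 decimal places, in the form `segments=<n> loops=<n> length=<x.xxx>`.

cell (0,4): code 0100 → (0.997,5.000)–(1.000,4.993)
cell (0,5): code 1000 → (1.000,5.018)–(0.997,5.000)
cell (1,3): code 0100 → (1.729,4.000)–(2.000,3.833)
cell (1,4): code 1110 → (1.000,4.993)–(1.729,4.000)
cell (1,5): code 1101 → (1.230,6.000)–(1.000,5.018)
cell (1,6): code 1000 → (2.000,6.700)–(1.230,6.000)
cell (2,3): code 0110 → (2.000,3.833)–(3.000,3.861)
cell (2,6): code 1101 → (2.124,7.000)–(2.000,6.700)
cell (2,7): code 1000 → (3.000,7.627)–(2.124,7.000)
cell (3,3): code 0010 → (3.000,3.861)–(3.210,4.000)
cell (3,4): code 0011 → (3.210,4.000)–(3.956,5.000)
cell (3,5): code 0111 → (3.956,5.000)–(4.000,5.031)
cell (3,7): code 1001 → (4.000,7.584)–(3.000,7.627)
cell (4,5): code 0010 → (4.000,5.031)–(4.508,6.000)
cell (4,6): code 0011 → (4.508,6.000)–(4.571,7.000)
cell (4,7): code 0001 → (4.571,7.000)–(4.000,7.584)
total: 16 segments, chained into 1 closed loop(s), length Σ = 11.494997

segments=16 loops=1 length=11.495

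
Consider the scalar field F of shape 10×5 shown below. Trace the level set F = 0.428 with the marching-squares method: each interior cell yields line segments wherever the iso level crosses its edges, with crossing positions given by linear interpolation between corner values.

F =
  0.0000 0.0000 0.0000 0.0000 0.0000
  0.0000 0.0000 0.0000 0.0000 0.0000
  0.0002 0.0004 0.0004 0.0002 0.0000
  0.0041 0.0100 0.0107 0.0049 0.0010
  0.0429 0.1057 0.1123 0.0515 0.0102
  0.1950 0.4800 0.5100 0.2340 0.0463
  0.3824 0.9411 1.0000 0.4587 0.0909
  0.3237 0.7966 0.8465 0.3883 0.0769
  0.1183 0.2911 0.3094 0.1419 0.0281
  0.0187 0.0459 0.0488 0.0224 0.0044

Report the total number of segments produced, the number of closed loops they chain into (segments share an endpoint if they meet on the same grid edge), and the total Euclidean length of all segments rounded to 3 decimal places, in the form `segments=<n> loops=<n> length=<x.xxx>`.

cell (4,0): code 0100 → (4.861,1.000)–(5.000,0.818)
cell (4,1): code 1100 → (4.794,2.000)–(4.861,1.000)
cell (4,2): code 1000 → (5.000,2.297)–(4.794,2.000)
cell (5,0): code 0110 → (5.000,0.818)–(6.000,0.082)
cell (5,2): code 1101 → (5.863,3.000)–(5.000,2.297)
cell (5,3): code 1000 → (6.000,3.083)–(5.863,3.000)
cell (6,0): code 0110 → (6.000,0.082)–(7.000,0.221)
cell (6,2): code 1011 → (7.000,2.913)–(6.436,3.000)
cell (6,3): code 0001 → (6.436,3.000)–(6.000,3.083)
cell (7,0): code 0010 → (7.000,0.221)–(7.729,1.000)
cell (7,1): code 0011 → (7.729,1.000)–(7.779,2.000)
cell (7,2): code 0001 → (7.779,2.000)–(7.000,2.913)
total: 12 segments, chained into 1 closed loop(s), length Σ = 9.401557

segments=12 loops=1 length=9.402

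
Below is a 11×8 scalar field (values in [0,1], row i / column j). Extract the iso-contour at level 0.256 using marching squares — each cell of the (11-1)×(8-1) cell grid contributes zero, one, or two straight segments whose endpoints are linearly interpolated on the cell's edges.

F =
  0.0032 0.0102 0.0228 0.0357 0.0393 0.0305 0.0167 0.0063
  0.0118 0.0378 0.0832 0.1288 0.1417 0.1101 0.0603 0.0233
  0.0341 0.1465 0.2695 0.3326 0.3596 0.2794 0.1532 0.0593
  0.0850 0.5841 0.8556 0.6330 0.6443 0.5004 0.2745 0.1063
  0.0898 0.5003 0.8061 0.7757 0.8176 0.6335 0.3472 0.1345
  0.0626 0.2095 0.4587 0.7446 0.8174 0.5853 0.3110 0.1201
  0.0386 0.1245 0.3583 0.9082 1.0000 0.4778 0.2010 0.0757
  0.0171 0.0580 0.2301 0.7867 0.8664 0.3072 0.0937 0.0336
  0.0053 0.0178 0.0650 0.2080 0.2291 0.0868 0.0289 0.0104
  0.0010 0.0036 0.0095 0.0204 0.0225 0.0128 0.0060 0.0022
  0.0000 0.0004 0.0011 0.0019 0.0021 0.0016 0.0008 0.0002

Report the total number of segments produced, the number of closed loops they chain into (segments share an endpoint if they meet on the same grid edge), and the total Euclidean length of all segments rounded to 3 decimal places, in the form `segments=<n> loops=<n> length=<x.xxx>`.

segments=24 loops=1 length=19.431

cell (1,1): code 0100 → (1.928,2.000)–(2.000,1.890)
cell (1,2): code 1100 → (1.624,3.000)–(1.928,2.000)
cell (1,3): code 1100 → (1.525,4.000)–(1.624,3.000)
cell (1,4): code 1100 → (1.862,5.000)–(1.525,4.000)
cell (1,5): code 1000 → (2.000,5.185)–(1.862,5.000)
cell (2,0): code 0100 → (2.250,1.000)–(3.000,0.343)
cell (2,1): code 1110 → (2.000,1.890)–(2.250,1.000)
cell (2,5): code 1101 → (2.847,6.000)–(2.000,5.185)
cell (2,6): code 1000 → (3.000,6.110)–(2.847,6.000)
cell (3,0): code 0110 → (3.000,0.343)–(4.000,0.405)
cell (3,6): code 1001 → (4.000,6.429)–(3.000,6.110)
cell (4,0): code 0010 → (4.000,0.405)–(4.840,1.000)
cell (4,1): code 0111 → (4.840,1.000)–(5.000,1.187)
cell (4,6): code 1001 → (5.000,6.288)–(4.000,6.429)
cell (5,1): code 0110 → (5.000,1.187)–(6.000,1.562)
cell (5,5): code 1011 → (6.000,5.801)–(5.500,6.000)
cell (5,6): code 0001 → (5.500,6.000)–(5.000,6.288)
cell (6,1): code 0010 → (6.000,1.562)–(6.798,2.000)
cell (6,2): code 0111 → (6.798,2.000)–(7.000,2.047)
cell (6,5): code 1001 → (7.000,5.240)–(6.000,5.801)
cell (7,2): code 0010 → (7.000,2.047)–(7.917,3.000)
cell (7,3): code 0011 → (7.917,3.000)–(7.958,4.000)
cell (7,4): code 0011 → (7.958,4.000)–(7.232,5.000)
cell (7,5): code 0001 → (7.232,5.000)–(7.000,5.240)
total: 24 segments, chained into 1 closed loop(s), length Σ = 19.430829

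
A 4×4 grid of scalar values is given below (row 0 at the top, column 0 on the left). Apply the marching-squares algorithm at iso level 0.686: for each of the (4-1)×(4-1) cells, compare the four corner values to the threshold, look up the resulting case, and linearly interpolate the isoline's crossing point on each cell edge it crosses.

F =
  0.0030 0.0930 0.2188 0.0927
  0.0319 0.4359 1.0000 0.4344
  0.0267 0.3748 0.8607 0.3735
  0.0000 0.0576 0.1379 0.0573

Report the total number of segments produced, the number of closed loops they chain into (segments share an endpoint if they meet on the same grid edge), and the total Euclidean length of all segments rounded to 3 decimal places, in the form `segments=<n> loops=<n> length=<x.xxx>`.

segments=6 loops=1 length=4.276

cell (0,1): code 0100 → (0.598,2.000)–(1.000,1.443)
cell (0,2): code 1000 → (1.000,2.555)–(0.598,2.000)
cell (1,1): code 0110 → (1.000,1.443)–(2.000,1.640)
cell (1,2): code 1001 → (2.000,2.359)–(1.000,2.555)
cell (2,1): code 0010 → (2.000,1.640)–(2.242,2.000)
cell (2,2): code 0001 → (2.242,2.000)–(2.000,2.359)
total: 6 segments, chained into 1 closed loop(s), length Σ = 4.276025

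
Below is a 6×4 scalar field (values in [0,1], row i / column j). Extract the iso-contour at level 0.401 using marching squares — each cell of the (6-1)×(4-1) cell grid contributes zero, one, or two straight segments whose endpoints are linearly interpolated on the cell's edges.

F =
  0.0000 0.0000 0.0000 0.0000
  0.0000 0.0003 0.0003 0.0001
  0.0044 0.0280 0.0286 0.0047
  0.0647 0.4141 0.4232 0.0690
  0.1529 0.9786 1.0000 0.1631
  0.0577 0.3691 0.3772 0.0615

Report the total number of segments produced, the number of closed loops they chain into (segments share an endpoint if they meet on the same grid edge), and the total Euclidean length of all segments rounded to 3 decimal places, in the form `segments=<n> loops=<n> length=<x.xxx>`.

segments=8 loops=1 length=6.906

cell (2,0): code 0100 → (2.966,1.000)–(3.000,0.963)
cell (2,1): code 1100 → (2.944,2.000)–(2.966,1.000)
cell (2,2): code 1000 → (3.000,2.063)–(2.944,2.000)
cell (3,0): code 0110 → (3.000,0.963)–(4.000,0.300)
cell (3,2): code 1001 → (4.000,2.716)–(3.000,2.063)
cell (4,0): code 0010 → (4.000,0.300)–(4.948,1.000)
cell (4,1): code 0011 → (4.948,1.000)–(4.962,2.000)
cell (4,2): code 0001 → (4.962,2.000)–(4.000,2.716)
total: 8 segments, chained into 1 closed loop(s), length Σ = 6.905541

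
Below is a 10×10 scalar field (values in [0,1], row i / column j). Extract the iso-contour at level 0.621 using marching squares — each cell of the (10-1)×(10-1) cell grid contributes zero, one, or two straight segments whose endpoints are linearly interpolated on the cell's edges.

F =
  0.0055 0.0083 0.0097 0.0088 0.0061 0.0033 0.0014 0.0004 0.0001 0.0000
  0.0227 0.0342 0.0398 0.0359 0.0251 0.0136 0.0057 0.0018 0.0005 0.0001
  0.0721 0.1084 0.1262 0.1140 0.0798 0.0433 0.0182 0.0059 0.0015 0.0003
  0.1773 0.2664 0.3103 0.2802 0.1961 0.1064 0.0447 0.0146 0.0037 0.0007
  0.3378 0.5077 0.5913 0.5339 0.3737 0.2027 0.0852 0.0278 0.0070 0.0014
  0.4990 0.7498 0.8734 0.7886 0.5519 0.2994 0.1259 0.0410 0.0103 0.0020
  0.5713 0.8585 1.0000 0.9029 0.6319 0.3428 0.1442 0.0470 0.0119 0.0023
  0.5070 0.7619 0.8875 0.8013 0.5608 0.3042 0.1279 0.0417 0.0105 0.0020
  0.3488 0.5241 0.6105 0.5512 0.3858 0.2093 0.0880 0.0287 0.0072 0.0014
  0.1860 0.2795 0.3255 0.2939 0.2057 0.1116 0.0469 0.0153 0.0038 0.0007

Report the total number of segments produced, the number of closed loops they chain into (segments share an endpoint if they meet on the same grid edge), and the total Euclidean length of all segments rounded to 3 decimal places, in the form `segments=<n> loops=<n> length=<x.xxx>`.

cell (4,0): code 0100 → (4.468,1.000)–(5.000,0.486)
cell (4,1): code 1100 → (4.105,2.000)–(4.468,1.000)
cell (4,2): code 1100 → (4.342,3.000)–(4.105,2.000)
cell (4,3): code 1000 → (5.000,3.708)–(4.342,3.000)
cell (5,0): code 0110 → (5.000,0.486)–(6.000,0.173)
cell (5,3): code 1101 → (5.864,4.000)–(5.000,3.708)
cell (5,4): code 1000 → (6.000,4.038)–(5.864,4.000)
cell (6,0): code 0110 → (6.000,0.173)–(7.000,0.447)
cell (6,3): code 1011 → (7.000,3.750)–(6.153,4.000)
cell (6,4): code 0001 → (6.153,4.000)–(6.000,4.038)
cell (7,0): code 0010 → (7.000,0.447)–(7.593,1.000)
cell (7,1): code 0011 → (7.593,1.000)–(7.962,2.000)
cell (7,2): code 0011 → (7.962,2.000)–(7.721,3.000)
cell (7,3): code 0001 → (7.721,3.000)–(7.000,3.750)
total: 14 segments, chained into 1 closed loop(s), length Σ = 11.921399

segments=14 loops=1 length=11.921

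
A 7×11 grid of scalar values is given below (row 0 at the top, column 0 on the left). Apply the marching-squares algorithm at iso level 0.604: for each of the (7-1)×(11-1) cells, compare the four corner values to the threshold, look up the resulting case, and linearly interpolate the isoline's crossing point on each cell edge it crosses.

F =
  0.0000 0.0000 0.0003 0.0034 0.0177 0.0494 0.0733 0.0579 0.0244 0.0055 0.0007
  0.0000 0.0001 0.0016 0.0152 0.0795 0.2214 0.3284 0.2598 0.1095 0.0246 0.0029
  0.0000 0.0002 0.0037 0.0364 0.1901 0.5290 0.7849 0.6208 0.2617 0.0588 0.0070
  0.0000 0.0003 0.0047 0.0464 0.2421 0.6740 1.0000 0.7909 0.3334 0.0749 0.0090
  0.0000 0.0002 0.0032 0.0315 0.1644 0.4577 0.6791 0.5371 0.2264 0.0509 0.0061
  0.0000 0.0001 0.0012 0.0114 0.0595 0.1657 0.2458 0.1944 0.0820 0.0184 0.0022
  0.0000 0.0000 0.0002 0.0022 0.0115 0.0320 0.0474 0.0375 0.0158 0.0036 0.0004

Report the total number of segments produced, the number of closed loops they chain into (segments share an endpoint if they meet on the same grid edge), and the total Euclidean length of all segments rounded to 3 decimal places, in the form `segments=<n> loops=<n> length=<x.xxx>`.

segments=12 loops=1 length=7.730

cell (1,5): code 0100 → (1.604,6.000)–(2.000,5.293)
cell (1,6): code 1100 → (1.953,7.000)–(1.604,6.000)
cell (1,7): code 1000 → (2.000,7.047)–(1.953,7.000)
cell (2,4): code 0100 → (2.517,5.000)–(3.000,4.838)
cell (2,5): code 1110 → (2.000,5.293)–(2.517,5.000)
cell (2,7): code 1001 → (3.000,7.409)–(2.000,7.047)
cell (3,4): code 0010 → (3.000,4.838)–(3.324,5.000)
cell (3,5): code 0111 → (3.324,5.000)–(4.000,5.661)
cell (3,6): code 1011 → (4.000,6.529)–(3.736,7.000)
cell (3,7): code 0001 → (3.736,7.000)–(3.000,7.409)
cell (4,5): code 0010 → (4.000,5.661)–(4.173,6.000)
cell (4,6): code 0001 → (4.173,6.000)–(4.000,6.529)
total: 12 segments, chained into 1 closed loop(s), length Σ = 7.729938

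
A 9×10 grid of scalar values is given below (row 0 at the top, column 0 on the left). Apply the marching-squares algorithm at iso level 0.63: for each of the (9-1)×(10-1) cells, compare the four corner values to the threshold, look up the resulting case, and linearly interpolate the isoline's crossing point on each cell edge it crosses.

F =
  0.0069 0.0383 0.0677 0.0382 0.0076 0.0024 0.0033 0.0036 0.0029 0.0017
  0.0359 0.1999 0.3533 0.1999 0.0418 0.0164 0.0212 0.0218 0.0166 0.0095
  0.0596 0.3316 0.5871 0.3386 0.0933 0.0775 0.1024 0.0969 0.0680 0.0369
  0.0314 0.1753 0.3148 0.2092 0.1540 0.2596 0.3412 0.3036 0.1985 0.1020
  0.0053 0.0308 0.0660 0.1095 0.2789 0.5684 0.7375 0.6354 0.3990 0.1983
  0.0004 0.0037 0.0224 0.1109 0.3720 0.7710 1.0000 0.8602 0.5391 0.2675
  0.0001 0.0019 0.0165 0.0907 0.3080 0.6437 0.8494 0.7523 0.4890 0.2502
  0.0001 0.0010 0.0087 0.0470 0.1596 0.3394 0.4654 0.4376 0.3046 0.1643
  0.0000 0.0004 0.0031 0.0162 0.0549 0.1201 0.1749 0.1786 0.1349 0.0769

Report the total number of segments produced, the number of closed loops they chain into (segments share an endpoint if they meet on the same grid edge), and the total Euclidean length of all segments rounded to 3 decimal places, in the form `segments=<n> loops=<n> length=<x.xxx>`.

cell (3,5): code 0100 → (3.729,6.000)–(4.000,5.364)
cell (3,6): code 1100 → (3.984,7.000)–(3.729,6.000)
cell (3,7): code 1000 → (4.000,7.023)–(3.984,7.000)
cell (4,4): code 0100 → (4.304,5.000)–(5.000,4.647)
cell (4,5): code 1110 → (4.000,5.364)–(4.304,5.000)
cell (4,7): code 1001 → (5.000,7.717)–(4.000,7.023)
cell (5,4): code 0110 → (5.000,4.647)–(6.000,4.959)
cell (5,7): code 1001 → (6.000,7.464)–(5.000,7.717)
cell (6,4): code 0010 → (6.000,4.959)–(6.045,5.000)
cell (6,5): code 0011 → (6.045,5.000)–(6.571,6.000)
cell (6,6): code 0011 → (6.571,6.000)–(6.389,7.000)
cell (6,7): code 0001 → (6.389,7.000)–(6.000,7.464)
total: 12 segments, chained into 1 closed loop(s), length Σ = 9.115588

segments=12 loops=1 length=9.116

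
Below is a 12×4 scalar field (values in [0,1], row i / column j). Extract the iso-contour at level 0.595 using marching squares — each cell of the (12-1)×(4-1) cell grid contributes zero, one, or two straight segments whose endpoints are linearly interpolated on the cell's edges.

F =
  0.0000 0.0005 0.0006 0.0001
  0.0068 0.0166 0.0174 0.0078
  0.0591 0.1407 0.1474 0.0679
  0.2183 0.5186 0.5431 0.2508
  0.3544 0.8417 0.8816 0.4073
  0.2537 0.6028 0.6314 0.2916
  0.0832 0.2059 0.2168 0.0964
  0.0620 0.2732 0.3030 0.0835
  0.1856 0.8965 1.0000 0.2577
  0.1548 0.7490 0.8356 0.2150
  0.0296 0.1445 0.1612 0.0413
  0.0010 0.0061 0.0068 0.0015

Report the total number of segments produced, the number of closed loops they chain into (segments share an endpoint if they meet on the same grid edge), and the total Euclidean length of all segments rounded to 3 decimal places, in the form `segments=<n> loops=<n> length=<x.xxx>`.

segments=16 loops=2 length=12.725

cell (3,0): code 0100 → (3.236,1.000)–(4.000,0.494)
cell (3,1): code 1100 → (3.153,2.000)–(3.236,1.000)
cell (3,2): code 1000 → (4.000,2.604)–(3.153,2.000)
cell (4,0): code 0110 → (4.000,0.494)–(5.000,0.978)
cell (4,2): code 1001 → (5.000,2.107)–(4.000,2.604)
cell (5,0): code 0010 → (5.000,0.978)–(5.020,1.000)
cell (5,1): code 0011 → (5.020,1.000)–(5.088,2.000)
cell (5,2): code 0001 → (5.088,2.000)–(5.000,2.107)
cell (7,0): code 0100 → (7.516,1.000)–(8.000,0.576)
cell (7,1): code 1100 → (7.419,2.000)–(7.516,1.000)
cell (7,2): code 1000 → (8.000,2.546)–(7.419,2.000)
cell (8,0): code 0110 → (8.000,0.576)–(9.000,0.741)
cell (8,2): code 1001 → (9.000,2.388)–(8.000,2.546)
cell (9,0): code 0010 → (9.000,0.741)–(9.255,1.000)
cell (9,1): code 0011 → (9.255,1.000)–(9.357,2.000)
cell (9,2): code 0001 → (9.357,2.000)–(9.000,2.388)
total: 16 segments, chained into 2 closed loop(s), length Σ = 12.724507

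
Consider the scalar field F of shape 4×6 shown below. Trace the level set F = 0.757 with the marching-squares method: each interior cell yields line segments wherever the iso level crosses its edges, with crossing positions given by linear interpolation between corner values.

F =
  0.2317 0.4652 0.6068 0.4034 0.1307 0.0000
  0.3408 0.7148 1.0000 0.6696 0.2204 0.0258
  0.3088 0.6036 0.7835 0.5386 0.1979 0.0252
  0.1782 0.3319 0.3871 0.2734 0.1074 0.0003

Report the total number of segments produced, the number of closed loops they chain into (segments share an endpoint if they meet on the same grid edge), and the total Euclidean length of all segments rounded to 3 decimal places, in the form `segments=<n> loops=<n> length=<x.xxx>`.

cell (0,1): code 0100 → (0.382,2.000)–(1.000,1.148)
cell (0,2): code 1000 → (1.000,2.735)–(0.382,2.000)
cell (1,1): code 0110 → (1.000,1.148)–(2.000,1.853)
cell (1,2): code 1001 → (2.000,2.108)–(1.000,2.735)
cell (2,1): code 0010 → (2.000,1.853)–(2.067,2.000)
cell (2,2): code 0001 → (2.067,2.000)–(2.000,2.108)
total: 6 segments, chained into 1 closed loop(s), length Σ = 4.705996

segments=6 loops=1 length=4.706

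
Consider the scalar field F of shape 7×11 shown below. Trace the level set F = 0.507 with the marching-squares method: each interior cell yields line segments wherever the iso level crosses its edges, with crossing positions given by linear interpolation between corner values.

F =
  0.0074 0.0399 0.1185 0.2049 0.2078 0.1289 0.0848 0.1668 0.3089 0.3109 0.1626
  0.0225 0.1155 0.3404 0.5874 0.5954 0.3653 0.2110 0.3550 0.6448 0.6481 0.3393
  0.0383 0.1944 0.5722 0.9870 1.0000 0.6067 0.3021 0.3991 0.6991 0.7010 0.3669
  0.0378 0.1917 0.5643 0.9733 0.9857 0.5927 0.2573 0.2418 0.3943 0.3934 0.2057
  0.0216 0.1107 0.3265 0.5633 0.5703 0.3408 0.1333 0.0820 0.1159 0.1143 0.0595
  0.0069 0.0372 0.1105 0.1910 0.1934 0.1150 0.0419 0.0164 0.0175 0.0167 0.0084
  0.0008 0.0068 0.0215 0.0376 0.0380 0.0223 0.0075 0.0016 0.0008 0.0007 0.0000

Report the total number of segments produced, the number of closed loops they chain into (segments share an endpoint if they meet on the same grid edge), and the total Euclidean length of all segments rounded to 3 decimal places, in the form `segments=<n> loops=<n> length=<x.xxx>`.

cell (0,2): code 0100 → (0.790,3.000)–(1.000,2.674)
cell (0,3): code 1100 → (0.772,4.000)–(0.790,3.000)
cell (0,4): code 1000 → (1.000,4.384)–(0.772,4.000)
cell (0,7): code 0100 → (0.590,8.000)–(1.000,7.524)
cell (0,8): code 1100 → (0.582,9.000)–(0.590,8.000)
cell (0,9): code 1000 → (1.000,9.457)–(0.582,9.000)
cell (1,1): code 0100 → (1.719,2.000)–(2.000,1.827)
cell (1,2): code 1110 → (1.000,2.674)–(1.719,2.000)
cell (1,4): code 1101 → (1.587,5.000)–(1.000,4.384)
cell (1,5): code 1000 → (2.000,5.327)–(1.587,5.000)
cell (1,7): code 0110 → (1.000,7.524)–(2.000,7.360)
cell (1,9): code 1001 → (2.000,9.581)–(1.000,9.457)
cell (2,1): code 0110 → (2.000,1.827)–(3.000,1.846)
cell (2,5): code 1001 → (3.000,5.256)–(2.000,5.327)
cell (2,7): code 0010 → (2.000,7.360)–(2.630,8.000)
cell (2,8): code 0011 → (2.630,8.000)–(2.631,9.000)
cell (2,9): code 0001 → (2.631,9.000)–(2.000,9.581)
cell (3,1): code 0010 → (3.000,1.846)–(3.241,2.000)
cell (3,2): code 0111 → (3.241,2.000)–(4.000,2.762)
cell (3,4): code 1011 → (4.000,4.276)–(3.340,5.000)
cell (3,5): code 0001 → (3.340,5.000)–(3.000,5.256)
cell (4,2): code 0010 → (4.000,2.762)–(4.151,3.000)
cell (4,3): code 0011 → (4.151,3.000)–(4.168,4.000)
cell (4,4): code 0001 → (4.168,4.000)–(4.000,4.276)
total: 24 segments, chained into 2 closed loop(s), length Σ = 17.926613

segments=24 loops=2 length=17.927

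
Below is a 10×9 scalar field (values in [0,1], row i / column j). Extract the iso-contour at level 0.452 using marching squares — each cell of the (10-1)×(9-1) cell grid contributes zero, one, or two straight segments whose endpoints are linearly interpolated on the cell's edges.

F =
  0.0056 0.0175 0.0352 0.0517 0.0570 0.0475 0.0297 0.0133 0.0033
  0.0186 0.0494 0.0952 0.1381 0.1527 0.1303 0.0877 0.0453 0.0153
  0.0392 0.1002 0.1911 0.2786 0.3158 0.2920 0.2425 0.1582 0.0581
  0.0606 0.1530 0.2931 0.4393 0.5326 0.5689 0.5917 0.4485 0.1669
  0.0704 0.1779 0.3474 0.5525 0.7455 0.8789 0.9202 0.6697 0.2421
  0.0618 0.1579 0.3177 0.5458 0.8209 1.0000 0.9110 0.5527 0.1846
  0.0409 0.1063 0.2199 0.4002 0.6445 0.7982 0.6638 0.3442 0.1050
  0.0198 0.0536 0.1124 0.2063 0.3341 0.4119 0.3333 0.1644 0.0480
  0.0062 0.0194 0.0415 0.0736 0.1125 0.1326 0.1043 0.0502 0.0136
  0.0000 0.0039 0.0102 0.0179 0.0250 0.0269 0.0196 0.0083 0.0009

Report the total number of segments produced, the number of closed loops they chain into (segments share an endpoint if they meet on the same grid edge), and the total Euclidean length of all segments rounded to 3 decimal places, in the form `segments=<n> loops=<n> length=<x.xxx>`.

cell (2,3): code 0100 → (2.628,4.000)–(3.000,3.136)
cell (2,4): code 1100 → (2.578,5.000)–(2.628,4.000)
cell (2,5): code 1100 → (2.600,6.000)–(2.578,5.000)
cell (2,6): code 1000 → (3.000,6.976)–(2.600,6.000)
cell (3,2): code 0100 → (3.112,3.000)–(4.000,2.510)
cell (3,3): code 1110 → (3.000,3.136)–(3.112,3.000)
cell (3,6): code 1101 → (3.016,7.000)–(3.000,6.976)
cell (3,7): code 1000 → (4.000,7.509)–(3.016,7.000)
cell (4,2): code 0110 → (4.000,2.510)–(5.000,2.589)
cell (4,7): code 1001 → (5.000,7.274)–(4.000,7.509)
cell (5,2): code 0010 → (5.000,2.589)–(5.644,3.000)
cell (5,3): code 0111 → (5.644,3.000)–(6.000,3.212)
cell (5,6): code 1011 → (6.000,6.663)–(5.483,7.000)
cell (5,7): code 0001 → (5.483,7.000)–(5.000,7.274)
cell (6,3): code 0010 → (6.000,3.212)–(6.620,4.000)
cell (6,4): code 0011 → (6.620,4.000)–(6.896,5.000)
cell (6,5): code 0011 → (6.896,5.000)–(6.641,6.000)
cell (6,6): code 0001 → (6.641,6.000)–(6.000,6.663)
total: 18 segments, chained into 1 closed loop(s), length Σ = 14.699443

segments=18 loops=1 length=14.699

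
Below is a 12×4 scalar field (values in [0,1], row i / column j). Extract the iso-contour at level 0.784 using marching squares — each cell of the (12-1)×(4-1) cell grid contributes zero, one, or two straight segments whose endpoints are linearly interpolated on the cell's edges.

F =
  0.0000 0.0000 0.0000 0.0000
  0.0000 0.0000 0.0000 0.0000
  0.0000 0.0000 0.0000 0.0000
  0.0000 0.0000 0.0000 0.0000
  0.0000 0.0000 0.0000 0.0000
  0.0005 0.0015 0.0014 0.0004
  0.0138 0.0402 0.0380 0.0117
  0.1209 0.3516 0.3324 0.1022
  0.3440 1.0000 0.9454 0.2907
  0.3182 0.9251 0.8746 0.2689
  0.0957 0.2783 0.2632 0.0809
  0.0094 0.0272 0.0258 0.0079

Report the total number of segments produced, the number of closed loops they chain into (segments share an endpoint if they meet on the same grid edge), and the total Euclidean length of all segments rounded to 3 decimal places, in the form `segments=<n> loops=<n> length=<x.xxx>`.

cell (7,0): code 0100 → (7.667,1.000)–(8.000,0.671)
cell (7,1): code 1100 → (7.737,2.000)–(7.667,1.000)
cell (7,2): code 1000 → (8.000,2.247)–(7.737,2.000)
cell (8,0): code 0110 → (8.000,0.671)–(9.000,0.768)
cell (8,2): code 1001 → (9.000,2.150)–(8.000,2.247)
cell (9,0): code 0010 → (9.000,0.768)–(9.218,1.000)
cell (9,1): code 0011 → (9.218,1.000)–(9.148,2.000)
cell (9,2): code 0001 → (9.148,2.000)–(9.000,2.150)
total: 8 segments, chained into 1 closed loop(s), length Σ = 5.372693

segments=8 loops=1 length=5.373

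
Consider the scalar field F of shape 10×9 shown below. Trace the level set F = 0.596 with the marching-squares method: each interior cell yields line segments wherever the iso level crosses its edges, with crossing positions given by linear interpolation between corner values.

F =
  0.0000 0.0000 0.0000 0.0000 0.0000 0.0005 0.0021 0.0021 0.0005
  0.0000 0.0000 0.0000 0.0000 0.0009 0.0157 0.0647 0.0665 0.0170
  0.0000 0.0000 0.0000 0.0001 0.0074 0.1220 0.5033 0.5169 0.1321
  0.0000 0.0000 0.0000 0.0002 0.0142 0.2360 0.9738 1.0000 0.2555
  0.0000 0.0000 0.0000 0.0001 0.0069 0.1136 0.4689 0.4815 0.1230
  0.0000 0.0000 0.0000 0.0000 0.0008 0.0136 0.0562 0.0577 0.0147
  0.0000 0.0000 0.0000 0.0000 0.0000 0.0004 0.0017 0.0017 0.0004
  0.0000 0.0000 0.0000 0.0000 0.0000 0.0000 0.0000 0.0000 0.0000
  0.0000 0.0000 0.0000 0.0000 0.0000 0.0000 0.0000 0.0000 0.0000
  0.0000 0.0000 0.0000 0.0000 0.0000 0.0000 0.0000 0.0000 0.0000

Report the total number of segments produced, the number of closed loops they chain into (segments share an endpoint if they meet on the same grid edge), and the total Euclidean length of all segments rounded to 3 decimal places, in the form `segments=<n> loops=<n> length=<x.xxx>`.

cell (2,5): code 0100 → (2.197,6.000)–(3.000,5.488)
cell (2,6): code 1100 → (2.164,7.000)–(2.197,6.000)
cell (2,7): code 1000 → (3.000,7.543)–(2.164,7.000)
cell (3,5): code 0010 → (3.000,5.488)–(3.748,6.000)
cell (3,6): code 0011 → (3.748,6.000)–(3.779,7.000)
cell (3,7): code 0001 → (3.779,7.000)–(3.000,7.543)
total: 6 segments, chained into 1 closed loop(s), length Σ = 5.806498

segments=6 loops=1 length=5.806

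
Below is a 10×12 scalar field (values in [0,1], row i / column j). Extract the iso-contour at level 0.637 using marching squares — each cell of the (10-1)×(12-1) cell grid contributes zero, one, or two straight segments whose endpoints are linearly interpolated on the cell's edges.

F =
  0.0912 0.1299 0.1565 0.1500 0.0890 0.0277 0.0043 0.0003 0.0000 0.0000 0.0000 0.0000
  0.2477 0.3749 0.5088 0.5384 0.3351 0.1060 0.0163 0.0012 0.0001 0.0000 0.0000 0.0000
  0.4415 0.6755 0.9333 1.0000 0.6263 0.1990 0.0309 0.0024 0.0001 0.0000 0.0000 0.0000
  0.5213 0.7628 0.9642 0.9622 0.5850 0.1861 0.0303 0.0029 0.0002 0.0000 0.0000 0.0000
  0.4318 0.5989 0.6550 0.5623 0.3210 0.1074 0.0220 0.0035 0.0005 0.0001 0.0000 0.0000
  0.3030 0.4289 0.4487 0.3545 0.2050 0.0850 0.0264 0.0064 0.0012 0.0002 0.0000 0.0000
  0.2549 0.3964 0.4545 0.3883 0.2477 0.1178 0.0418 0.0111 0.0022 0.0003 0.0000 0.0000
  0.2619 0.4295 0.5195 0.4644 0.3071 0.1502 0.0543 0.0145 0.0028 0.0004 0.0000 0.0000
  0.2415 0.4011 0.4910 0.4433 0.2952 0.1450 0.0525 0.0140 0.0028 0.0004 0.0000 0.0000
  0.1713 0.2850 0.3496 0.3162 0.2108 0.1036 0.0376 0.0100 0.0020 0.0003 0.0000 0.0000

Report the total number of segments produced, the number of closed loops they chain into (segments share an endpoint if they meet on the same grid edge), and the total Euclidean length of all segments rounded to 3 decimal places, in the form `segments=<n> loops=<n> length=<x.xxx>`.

cell (1,0): code 0100 → (1.872,1.000)–(2.000,0.835)
cell (1,1): code 1100 → (1.302,2.000)–(1.872,1.000)
cell (1,2): code 1100 → (1.214,3.000)–(1.302,2.000)
cell (1,3): code 1000 → (2.000,3.971)–(1.214,3.000)
cell (2,0): code 0110 → (2.000,0.835)–(3.000,0.479)
cell (2,3): code 1001 → (3.000,3.862)–(2.000,3.971)
cell (3,0): code 0010 → (3.000,0.479)–(3.768,1.000)
cell (3,1): code 0111 → (3.768,1.000)–(4.000,1.679)
cell (3,2): code 1011 → (4.000,2.194)–(3.813,3.000)
cell (3,3): code 0001 → (3.813,3.000)–(3.000,3.862)
cell (4,1): code 0010 → (4.000,1.679)–(4.087,2.000)
cell (4,2): code 0001 → (4.087,2.000)–(4.000,2.194)
total: 12 segments, chained into 1 closed loop(s), length Σ = 9.883920

segments=12 loops=1 length=9.884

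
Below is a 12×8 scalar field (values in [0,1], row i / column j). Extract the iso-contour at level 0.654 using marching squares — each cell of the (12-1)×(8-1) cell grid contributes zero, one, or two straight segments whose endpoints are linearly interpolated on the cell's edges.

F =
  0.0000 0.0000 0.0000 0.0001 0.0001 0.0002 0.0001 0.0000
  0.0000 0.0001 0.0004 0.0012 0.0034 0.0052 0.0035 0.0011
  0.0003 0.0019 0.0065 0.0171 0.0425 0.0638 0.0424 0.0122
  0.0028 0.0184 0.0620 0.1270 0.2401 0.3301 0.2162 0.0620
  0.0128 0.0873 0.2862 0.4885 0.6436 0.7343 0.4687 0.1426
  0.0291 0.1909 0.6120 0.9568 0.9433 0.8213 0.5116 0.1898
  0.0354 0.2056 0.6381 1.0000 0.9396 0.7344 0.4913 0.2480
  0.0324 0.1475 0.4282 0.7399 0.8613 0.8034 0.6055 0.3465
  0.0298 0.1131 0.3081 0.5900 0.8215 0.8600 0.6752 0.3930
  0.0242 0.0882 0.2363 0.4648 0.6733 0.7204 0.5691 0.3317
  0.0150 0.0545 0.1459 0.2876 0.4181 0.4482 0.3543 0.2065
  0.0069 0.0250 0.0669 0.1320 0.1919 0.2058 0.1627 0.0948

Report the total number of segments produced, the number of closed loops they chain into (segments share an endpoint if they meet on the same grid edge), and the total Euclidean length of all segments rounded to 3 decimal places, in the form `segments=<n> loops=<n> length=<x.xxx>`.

cell (3,4): code 0100 → (3.801,5.000)–(4.000,4.115)
cell (3,5): code 1000 → (4.000,5.302)–(3.801,5.000)
cell (4,2): code 0100 → (4.353,3.000)–(5.000,2.122)
cell (4,3): code 1100 → (4.035,4.000)–(4.353,3.000)
cell (4,4): code 1110 → (4.000,4.115)–(4.035,4.000)
cell (4,5): code 1001 → (5.000,5.540)–(4.000,5.302)
cell (5,2): code 0110 → (5.000,2.122)–(6.000,2.044)
cell (5,5): code 1001 → (6.000,5.331)–(5.000,5.540)
cell (6,2): code 0110 → (6.000,2.044)–(7.000,2.724)
cell (6,5): code 1001 → (7.000,5.755)–(6.000,5.331)
cell (7,2): code 0010 → (7.000,2.724)–(7.573,3.000)
cell (7,3): code 0111 → (7.573,3.000)–(8.000,3.276)
cell (7,5): code 1101 → (7.696,6.000)–(7.000,5.755)
cell (7,6): code 1000 → (8.000,6.075)–(7.696,6.000)
cell (8,3): code 0110 → (8.000,3.276)–(9.000,3.907)
cell (8,5): code 1011 → (9.000,5.439)–(8.200,6.000)
cell (8,6): code 0001 → (8.200,6.000)–(8.000,6.075)
cell (9,3): code 0010 → (9.000,3.907)–(9.076,4.000)
cell (9,4): code 0011 → (9.076,4.000)–(9.244,5.000)
cell (9,5): code 0001 → (9.244,5.000)–(9.000,5.439)
total: 20 segments, chained into 1 closed loop(s), length Σ = 15.081950

segments=20 loops=1 length=15.082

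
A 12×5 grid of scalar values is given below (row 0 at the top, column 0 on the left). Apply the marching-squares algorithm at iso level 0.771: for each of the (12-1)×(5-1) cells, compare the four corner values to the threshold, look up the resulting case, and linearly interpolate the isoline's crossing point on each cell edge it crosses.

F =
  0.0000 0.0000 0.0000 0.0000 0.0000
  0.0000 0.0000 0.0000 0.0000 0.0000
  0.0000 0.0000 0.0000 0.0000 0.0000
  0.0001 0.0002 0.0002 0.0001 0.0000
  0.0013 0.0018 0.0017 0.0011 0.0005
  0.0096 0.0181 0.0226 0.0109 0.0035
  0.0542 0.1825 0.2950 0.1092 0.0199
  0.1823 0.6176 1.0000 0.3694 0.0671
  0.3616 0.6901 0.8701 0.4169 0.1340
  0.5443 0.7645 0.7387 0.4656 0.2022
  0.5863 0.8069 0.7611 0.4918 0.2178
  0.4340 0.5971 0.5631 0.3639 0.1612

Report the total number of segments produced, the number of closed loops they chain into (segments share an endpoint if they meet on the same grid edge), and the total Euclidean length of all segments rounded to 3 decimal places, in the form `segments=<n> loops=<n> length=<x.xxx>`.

segments=10 loops=2 length=7.954

cell (6,1): code 0100 → (6.675,2.000)–(7.000,1.401)
cell (6,2): code 1000 → (7.000,2.363)–(6.675,2.000)
cell (7,1): code 0110 → (7.000,1.401)–(8.000,1.449)
cell (7,2): code 1001 → (8.000,2.219)–(7.000,2.363)
cell (8,1): code 0010 → (8.000,1.449)–(8.754,2.000)
cell (8,2): code 0001 → (8.754,2.000)–(8.000,2.219)
cell (9,0): code 0100 → (9.153,1.000)–(10.000,0.837)
cell (9,1): code 1000 → (10.000,1.784)–(9.153,1.000)
cell (10,0): code 0010 → (10.000,0.837)–(10.171,1.000)
cell (10,1): code 0001 → (10.171,1.000)–(10.000,1.784)
total: 10 segments, chained into 2 closed loop(s), length Σ = 7.953513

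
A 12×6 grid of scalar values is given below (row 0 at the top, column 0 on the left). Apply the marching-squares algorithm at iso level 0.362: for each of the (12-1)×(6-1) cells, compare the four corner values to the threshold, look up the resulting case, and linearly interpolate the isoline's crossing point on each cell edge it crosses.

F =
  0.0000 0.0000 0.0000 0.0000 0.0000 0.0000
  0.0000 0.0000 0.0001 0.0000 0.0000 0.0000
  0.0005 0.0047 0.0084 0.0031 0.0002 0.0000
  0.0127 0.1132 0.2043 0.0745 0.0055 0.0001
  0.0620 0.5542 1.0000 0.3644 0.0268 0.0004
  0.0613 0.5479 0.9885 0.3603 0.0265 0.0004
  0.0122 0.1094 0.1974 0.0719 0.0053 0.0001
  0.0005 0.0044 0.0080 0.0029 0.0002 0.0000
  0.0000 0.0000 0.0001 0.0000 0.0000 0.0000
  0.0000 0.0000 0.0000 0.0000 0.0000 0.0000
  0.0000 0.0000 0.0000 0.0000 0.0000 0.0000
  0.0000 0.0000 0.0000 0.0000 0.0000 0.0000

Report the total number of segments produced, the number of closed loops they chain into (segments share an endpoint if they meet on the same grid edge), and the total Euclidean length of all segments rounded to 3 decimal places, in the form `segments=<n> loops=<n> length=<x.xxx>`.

segments=10 loops=1 length=7.847

cell (3,0): code 0100 → (3.564,1.000)–(4.000,0.610)
cell (3,1): code 1100 → (3.198,2.000)–(3.564,1.000)
cell (3,2): code 1100 → (3.992,3.000)–(3.198,2.000)
cell (3,3): code 1000 → (4.000,3.007)–(3.992,3.000)
cell (4,0): code 0110 → (4.000,0.610)–(5.000,0.618)
cell (4,2): code 1011 → (5.000,2.997)–(4.585,3.000)
cell (4,3): code 0001 → (4.585,3.000)–(4.000,3.007)
cell (5,0): code 0010 → (5.000,0.618)–(5.424,1.000)
cell (5,1): code 0011 → (5.424,1.000)–(5.792,2.000)
cell (5,2): code 0001 → (5.792,2.000)–(5.000,2.997)
total: 10 segments, chained into 1 closed loop(s), length Σ = 7.847364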